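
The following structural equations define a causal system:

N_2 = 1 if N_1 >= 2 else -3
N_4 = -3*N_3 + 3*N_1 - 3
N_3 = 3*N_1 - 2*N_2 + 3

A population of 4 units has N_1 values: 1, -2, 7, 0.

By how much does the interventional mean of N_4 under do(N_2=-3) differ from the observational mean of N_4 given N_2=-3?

-11

The intervention sets N_2=-3 in all 4 units regardless of N_1. Recomputing N_4 per unit gives -36, -18, -72, -30; average -39.
Observing N_2=-3 restricts to units where N_2's equation naturally yields -3: N_1 ∈ {1, -2, 0}. In that subpopulation N_4 = -36, -18, -30, mean -28.
Difference = -39 − (-28) = -11.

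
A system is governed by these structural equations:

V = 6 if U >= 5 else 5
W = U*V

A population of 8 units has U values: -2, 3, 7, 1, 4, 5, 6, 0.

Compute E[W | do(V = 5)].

15

Every unit gets V=5 under the intervention. W values become -10, 15, 35, 5, 20, 25, 30, 0; E[W|do(V=5)] = 15.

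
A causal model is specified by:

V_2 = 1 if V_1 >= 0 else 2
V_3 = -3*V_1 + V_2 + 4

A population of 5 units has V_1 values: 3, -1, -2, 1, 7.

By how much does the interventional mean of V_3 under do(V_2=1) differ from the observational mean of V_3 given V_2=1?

6.2

The intervention sets V_2=1 in all 5 units regardless of V_1. Recomputing V_3 per unit gives -4, 8, 11, 2, -16; average 0.2.
E[V_3|V_2=1] averages over only the 3 units with V_2=1 (V_1 = 3, 1, 7): V_3 = -4, 2, -16, mean -6.
Difference = 0.2 − (-6) = 6.2.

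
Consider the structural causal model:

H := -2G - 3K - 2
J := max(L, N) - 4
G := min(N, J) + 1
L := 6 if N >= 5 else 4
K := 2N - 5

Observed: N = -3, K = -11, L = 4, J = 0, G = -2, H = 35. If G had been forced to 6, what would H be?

The intervention breaks the incoming arrows to G: G := min(N, J) + 1 no longer applies, and G = 6.
K = 2N - 5  [with N=-3]  = -11
H = -2G - 3K - 2  [with G=6, K=-11]  = 19

19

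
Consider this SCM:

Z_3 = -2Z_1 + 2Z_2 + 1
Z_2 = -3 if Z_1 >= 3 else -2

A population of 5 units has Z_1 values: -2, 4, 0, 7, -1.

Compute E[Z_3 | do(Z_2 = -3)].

-8.2

do(Z_2=-3) breaks Z_2's dependence on Z_1. With Z_2=-3 fixed, Z_3 across the units is -1, -13, -5, -19, -3, mean -8.2.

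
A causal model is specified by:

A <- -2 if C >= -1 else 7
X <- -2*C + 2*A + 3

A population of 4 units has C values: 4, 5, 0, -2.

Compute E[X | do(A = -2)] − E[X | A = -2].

2.5

The intervention sets A=-2 in all 4 units regardless of C. Recomputing X per unit gives -9, -11, -1, 3; average -4.5.
Conditioning on A=-2 selects the 3 unit(s) with C ∈ {4, 5, 0}. Their X values: -9, -11, -1. Mean = -7.
Difference = -4.5 − (-7) = 2.5.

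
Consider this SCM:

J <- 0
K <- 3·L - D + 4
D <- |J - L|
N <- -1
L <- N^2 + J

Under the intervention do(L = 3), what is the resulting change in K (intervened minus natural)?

4

do(L=3) replaces the equation L <- N^2 + J with the constant L = 3.
D = |J - L|  [with J=0, L=3]  = 3
K = 3·L - D + 4  [with L=3, D=3]  = 10
Without intervention: L = N^2 + J  [with N=-1, J=0]  = 1; D = |J - L|  [with J=0, L=1]  = 1; K = 3·L - D + 4  [with L=1, D=1]  = 6.
Change = 10 − 6 = 4.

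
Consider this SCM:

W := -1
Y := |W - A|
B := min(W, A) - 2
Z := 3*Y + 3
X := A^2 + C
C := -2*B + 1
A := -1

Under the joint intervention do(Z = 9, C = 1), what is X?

Under do(Z = 9, C = 1), each intervened variable's structural equation is replaced by its fixed value.
X = A^2 + C  [with A=-1, C=1]  = 2

2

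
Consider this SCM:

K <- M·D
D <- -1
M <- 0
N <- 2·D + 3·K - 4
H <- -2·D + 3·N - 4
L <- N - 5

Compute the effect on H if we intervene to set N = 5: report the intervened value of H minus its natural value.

33

Under do(N=5), the mechanism N <- 2·D + 3·K - 4 is discarded; N is fixed at 5.
H = -2·D + 3·N - 4  [with D=-1, N=5]  = 13
Without intervention: K = M·D  [with M=0, D=-1]  = 0; N = 2·D + 3·K - 4  [with D=-1, K=0]  = -6; H = -2·D + 3·N - 4  [with D=-1, N=-6]  = -20.
Change = 13 − (-20) = 33.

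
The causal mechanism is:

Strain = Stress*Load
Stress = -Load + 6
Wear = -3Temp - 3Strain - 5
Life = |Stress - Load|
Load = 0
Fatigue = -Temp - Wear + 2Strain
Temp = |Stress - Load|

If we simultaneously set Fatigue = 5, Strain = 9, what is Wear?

Under do(Fatigue = 5, Strain = 9), each intervened variable's structural equation is replaced by its fixed value.
Stress = -Load + 6  [with Load=0]  = 6
Temp = |Stress - Load|  [with Stress=6, Load=0]  = 6
Wear = -3Temp - 3Strain - 5  [with Temp=6, Strain=9]  = -50

-50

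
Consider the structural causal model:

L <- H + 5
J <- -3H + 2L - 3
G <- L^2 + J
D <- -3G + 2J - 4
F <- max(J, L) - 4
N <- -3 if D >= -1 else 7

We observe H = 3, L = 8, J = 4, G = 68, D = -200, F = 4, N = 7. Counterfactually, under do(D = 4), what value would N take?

-3

Under do(D=4), the mechanism D <- -3G + 2J - 4 is discarded; D is fixed at 4.
N = -3 if D >= -1 else 7  [with D=4]  = -3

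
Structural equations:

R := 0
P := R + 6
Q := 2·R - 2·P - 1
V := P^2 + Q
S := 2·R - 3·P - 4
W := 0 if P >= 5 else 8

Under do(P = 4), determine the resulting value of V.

Under do(P=4), the mechanism P := R + 6 is discarded; P is fixed at 4.
Q = 2·R - 2·P - 1  [with R=0, P=4]  = -9
V = P^2 + Q  [with P=4, Q=-9]  = 7

7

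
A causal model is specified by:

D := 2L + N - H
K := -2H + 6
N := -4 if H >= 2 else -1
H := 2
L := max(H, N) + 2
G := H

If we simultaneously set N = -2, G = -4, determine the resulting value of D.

4

The joint intervention fixes N = -2, G = -4, removing each variable's own equation.
L = max(H, N) + 2  [with H=2, N=-2]  = 4
D = 2L + N - H  [with L=4, N=-2, H=2]  = 4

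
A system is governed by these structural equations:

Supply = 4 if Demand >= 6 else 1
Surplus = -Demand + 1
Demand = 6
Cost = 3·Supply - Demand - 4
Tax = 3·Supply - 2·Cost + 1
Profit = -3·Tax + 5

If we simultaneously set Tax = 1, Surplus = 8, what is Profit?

2

Setting Tax = 1, Surplus = 8 by intervention discards those variables' equations.
Profit = -3·Tax + 5  [with Tax=1]  = 2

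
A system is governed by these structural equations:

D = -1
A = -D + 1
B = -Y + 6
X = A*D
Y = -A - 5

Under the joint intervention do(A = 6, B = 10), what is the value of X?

-6

Under do(A = 6, B = 10), each intervened variable's structural equation is replaced by its fixed value.
X = A*D  [with A=6, D=-1]  = -6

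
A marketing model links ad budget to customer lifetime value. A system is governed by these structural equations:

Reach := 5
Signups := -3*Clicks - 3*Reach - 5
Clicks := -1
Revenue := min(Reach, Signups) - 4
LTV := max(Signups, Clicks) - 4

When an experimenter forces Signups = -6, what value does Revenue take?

The intervention breaks the incoming arrows to Signups: Signups := -3*Clicks - 3*Reach - 5 no longer applies, and Signups = -6.
Revenue = min(Reach, Signups) - 4  [with Reach=5, Signups=-6]  = -10

-10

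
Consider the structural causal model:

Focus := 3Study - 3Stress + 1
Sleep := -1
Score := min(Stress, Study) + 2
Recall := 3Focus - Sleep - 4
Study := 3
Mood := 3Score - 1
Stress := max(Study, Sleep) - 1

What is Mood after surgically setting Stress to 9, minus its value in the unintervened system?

3

The intervention breaks the incoming arrows to Stress: Stress := max(Study, Sleep) - 1 no longer applies, and Stress = 9.
Score = min(Stress, Study) + 2  [with Stress=9, Study=3]  = 5
Mood = 3Score - 1  [with Score=5]  = 14
Without intervention: Stress = max(Study, Sleep) - 1  [with Study=3, Sleep=-1]  = 2; Score = min(Stress, Study) + 2  [with Stress=2, Study=3]  = 4; Mood = 3Score - 1  [with Score=4]  = 11.
Change = 14 − 11 = 3.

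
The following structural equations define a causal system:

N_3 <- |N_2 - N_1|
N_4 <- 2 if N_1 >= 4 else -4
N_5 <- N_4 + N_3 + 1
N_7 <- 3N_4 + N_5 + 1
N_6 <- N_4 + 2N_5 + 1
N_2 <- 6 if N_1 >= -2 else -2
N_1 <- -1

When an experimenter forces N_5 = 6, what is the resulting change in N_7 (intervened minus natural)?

Under do(N_5=6), the mechanism N_5 <- N_4 + N_3 + 1 is discarded; N_5 is fixed at 6.
N_4 = 2 if N_1 >= 4 else -4  [with N_1=-1]  = -4
N_7 = 3N_4 + N_5 + 1  [with N_4=-4, N_5=6]  = -5
Without intervention: N_2 = 6 if N_1 >= -2 else -2  [with N_1=-1]  = 6; N_3 = |N_2 - N_1|  [with N_2=6, N_1=-1]  = 7; N_4 = 2 if N_1 >= 4 else -4  [with N_1=-1]  = -4; N_5 = N_4 + N_3 + 1  [with N_4=-4, N_3=7]  = 4; N_7 = 3N_4 + N_5 + 1  [with N_4=-4, N_5=4]  = -7.
Change = -5 − (-7) = 2.

2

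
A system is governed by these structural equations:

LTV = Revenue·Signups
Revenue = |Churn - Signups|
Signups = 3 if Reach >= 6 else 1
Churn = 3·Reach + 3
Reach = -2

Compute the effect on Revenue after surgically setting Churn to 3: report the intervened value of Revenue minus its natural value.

-2

The intervention breaks the incoming arrows to Churn: Churn = 3·Reach + 3 no longer applies, and Churn = 3.
Signups = 3 if Reach >= 6 else 1  [with Reach=-2]  = 1
Revenue = |Churn - Signups|  [with Churn=3, Signups=1]  = 2
Without intervention: Signups = 3 if Reach >= 6 else 1  [with Reach=-2]  = 1; Churn = 3·Reach + 3  [with Reach=-2]  = -3; Revenue = |Churn - Signups|  [with Churn=-3, Signups=1]  = 4.
Change = 2 − 4 = -2.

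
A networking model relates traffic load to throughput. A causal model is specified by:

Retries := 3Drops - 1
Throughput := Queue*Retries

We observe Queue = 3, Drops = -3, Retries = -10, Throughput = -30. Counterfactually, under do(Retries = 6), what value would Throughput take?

18

The intervention breaks the incoming arrows to Retries: Retries := 3Drops - 1 no longer applies, and Retries = 6.
Throughput = Queue*Retries  [with Queue=3, Retries=6]  = 18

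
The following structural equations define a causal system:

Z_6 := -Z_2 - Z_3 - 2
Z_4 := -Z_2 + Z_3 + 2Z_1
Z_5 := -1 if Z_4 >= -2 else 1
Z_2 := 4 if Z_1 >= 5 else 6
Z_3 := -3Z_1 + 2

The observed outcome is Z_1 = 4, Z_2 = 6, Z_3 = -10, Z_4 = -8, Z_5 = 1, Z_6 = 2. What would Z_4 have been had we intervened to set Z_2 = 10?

Under do(Z_2=10), the mechanism Z_2 := 4 if Z_1 >= 5 else 6 is discarded; Z_2 is fixed at 10.
Z_3 = -3Z_1 + 2  [with Z_1=4]  = -10
Z_4 = -Z_2 + Z_3 + 2Z_1  [with Z_2=10, Z_3=-10, Z_1=4]  = -12

-12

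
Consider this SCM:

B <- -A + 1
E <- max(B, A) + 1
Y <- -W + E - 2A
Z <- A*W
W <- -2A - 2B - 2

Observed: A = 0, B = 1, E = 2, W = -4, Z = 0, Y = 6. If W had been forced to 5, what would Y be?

Under do(W=5), the mechanism W <- -2A - 2B - 2 is discarded; W is fixed at 5.
B = -A + 1  [with A=0]  = 1
E = max(B, A) + 1  [with B=1, A=0]  = 2
Y = -W + E - 2A  [with W=5, E=2, A=0]  = -3

-3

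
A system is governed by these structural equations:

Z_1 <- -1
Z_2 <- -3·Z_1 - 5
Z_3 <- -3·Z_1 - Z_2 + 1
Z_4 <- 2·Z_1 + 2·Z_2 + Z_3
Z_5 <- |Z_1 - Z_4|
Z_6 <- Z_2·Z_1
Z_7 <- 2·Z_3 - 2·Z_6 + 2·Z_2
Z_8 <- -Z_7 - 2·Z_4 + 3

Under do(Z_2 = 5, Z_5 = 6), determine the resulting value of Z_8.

-29

The joint intervention fixes Z_2 = 5, Z_5 = 6, removing each variable's own equation.
Z_3 = -3·Z_1 - Z_2 + 1  [with Z_1=-1, Z_2=5]  = -1
Z_4 = 2·Z_1 + 2·Z_2 + Z_3  [with Z_1=-1, Z_2=5, Z_3=-1]  = 7
Z_6 = Z_2·Z_1  [with Z_2=5, Z_1=-1]  = -5
Z_7 = 2·Z_3 - 2·Z_6 + 2·Z_2  [with Z_3=-1, Z_6=-5, Z_2=5]  = 18
Z_8 = -Z_7 - 2·Z_4 + 3  [with Z_7=18, Z_4=7]  = -29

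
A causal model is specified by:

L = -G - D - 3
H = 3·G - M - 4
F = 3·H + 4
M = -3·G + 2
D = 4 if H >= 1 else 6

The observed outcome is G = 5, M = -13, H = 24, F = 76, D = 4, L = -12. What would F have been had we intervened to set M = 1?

34

Under do(M=1), the mechanism M = -3·G + 2 is discarded; M is fixed at 1.
H = 3·G - M - 4  [with G=5, M=1]  = 10
F = 3·H + 4  [with H=10]  = 34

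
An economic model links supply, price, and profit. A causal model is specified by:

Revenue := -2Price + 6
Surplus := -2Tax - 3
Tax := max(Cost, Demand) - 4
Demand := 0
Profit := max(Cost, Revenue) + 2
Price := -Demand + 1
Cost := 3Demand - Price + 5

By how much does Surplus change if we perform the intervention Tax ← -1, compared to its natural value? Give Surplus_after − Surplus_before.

2

Under do(Tax=-1), the mechanism Tax := max(Cost, Demand) - 4 is discarded; Tax is fixed at -1.
Surplus = -2Tax - 3  [with Tax=-1]  = -1
Without intervention: Price = -Demand + 1  [with Demand=0]  = 1; Cost = 3Demand - Price + 5  [with Demand=0, Price=1]  = 4; Tax = max(Cost, Demand) - 4  [with Cost=4, Demand=0]  = 0; Surplus = -2Tax - 3  [with Tax=0]  = -3.
Change = -1 − (-3) = 2.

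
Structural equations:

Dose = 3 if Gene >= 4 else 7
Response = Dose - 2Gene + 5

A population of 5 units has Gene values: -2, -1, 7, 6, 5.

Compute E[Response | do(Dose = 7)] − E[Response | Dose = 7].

-9

Every unit gets Dose=7 under the intervention. Response values become 16, 14, -2, 0, 2; E[Response|do(Dose=7)] = 6.
E[Response|Dose=7] averages over only the 2 units with Dose=7 (Gene = -2, -1): Response = 16, 14, mean 15.
Difference = 6 − 15 = -9.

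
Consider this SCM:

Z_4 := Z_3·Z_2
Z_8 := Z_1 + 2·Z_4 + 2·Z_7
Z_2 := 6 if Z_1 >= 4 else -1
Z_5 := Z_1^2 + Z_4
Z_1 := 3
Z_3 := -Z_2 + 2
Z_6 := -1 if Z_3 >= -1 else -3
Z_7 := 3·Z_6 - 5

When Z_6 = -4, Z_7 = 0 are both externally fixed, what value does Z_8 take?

The joint intervention fixes Z_6 = -4, Z_7 = 0, removing each variable's own equation.
Z_2 = 6 if Z_1 >= 4 else -1  [with Z_1=3]  = -1
Z_3 = -Z_2 + 2  [with Z_2=-1]  = 3
Z_4 = Z_3·Z_2  [with Z_3=3, Z_2=-1]  = -3
Z_8 = Z_1 + 2·Z_4 + 2·Z_7  [with Z_1=3, Z_4=-3, Z_7=0]  = -3

-3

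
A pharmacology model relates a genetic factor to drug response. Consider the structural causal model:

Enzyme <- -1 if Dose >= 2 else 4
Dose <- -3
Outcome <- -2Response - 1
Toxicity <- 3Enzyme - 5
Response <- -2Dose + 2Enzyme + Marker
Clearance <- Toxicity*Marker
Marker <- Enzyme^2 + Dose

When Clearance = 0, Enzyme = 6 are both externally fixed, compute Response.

Under do(Clearance = 0, Enzyme = 6), each intervened variable's structural equation is replaced by its fixed value.
Marker = Enzyme^2 + Dose  [with Enzyme=6, Dose=-3]  = 33
Response = -2Dose + 2Enzyme + Marker  [with Dose=-3, Enzyme=6, Marker=33]  = 51

51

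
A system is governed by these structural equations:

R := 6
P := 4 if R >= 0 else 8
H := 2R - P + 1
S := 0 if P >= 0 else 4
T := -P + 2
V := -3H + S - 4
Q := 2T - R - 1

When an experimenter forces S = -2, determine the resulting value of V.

-33

Under do(S=-2), the mechanism S := 0 if P >= 0 else 4 is discarded; S is fixed at -2.
P = 4 if R >= 0 else 8  [with R=6]  = 4
H = 2R - P + 1  [with R=6, P=4]  = 9
V = -3H + S - 4  [with H=9, S=-2]  = -33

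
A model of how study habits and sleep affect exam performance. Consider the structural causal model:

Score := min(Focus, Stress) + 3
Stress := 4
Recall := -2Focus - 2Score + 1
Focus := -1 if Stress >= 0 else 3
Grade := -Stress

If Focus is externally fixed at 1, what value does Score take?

4

The intervention breaks the incoming arrows to Focus: Focus := -1 if Stress >= 0 else 3 no longer applies, and Focus = 1.
Score = min(Focus, Stress) + 3  [with Focus=1, Stress=4]  = 4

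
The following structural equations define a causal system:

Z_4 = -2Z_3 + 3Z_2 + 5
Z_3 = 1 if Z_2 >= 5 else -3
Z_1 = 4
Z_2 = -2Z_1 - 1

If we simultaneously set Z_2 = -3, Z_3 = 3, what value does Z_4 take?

Setting Z_2 = -3, Z_3 = 3 by intervention discards those variables' equations.
Z_4 = -2Z_3 + 3Z_2 + 5  [with Z_3=3, Z_2=-3]  = -10

-10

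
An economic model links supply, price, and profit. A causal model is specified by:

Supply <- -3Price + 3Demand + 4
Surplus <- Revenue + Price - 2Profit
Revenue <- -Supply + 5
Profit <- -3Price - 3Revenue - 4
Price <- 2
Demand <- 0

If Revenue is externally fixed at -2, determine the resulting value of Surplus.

8

Under do(Revenue=-2), the mechanism Revenue <- -Supply + 5 is discarded; Revenue is fixed at -2.
Profit = -3Price - 3Revenue - 4  [with Price=2, Revenue=-2]  = -4
Surplus = Revenue + Price - 2Profit  [with Revenue=-2, Price=2, Profit=-4]  = 8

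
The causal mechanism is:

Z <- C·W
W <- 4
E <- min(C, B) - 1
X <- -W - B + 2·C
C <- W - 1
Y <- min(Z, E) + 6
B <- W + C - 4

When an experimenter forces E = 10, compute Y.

Intervening sets E = 10 and removes its equation (E <- min(C, B) - 1).
C = W - 1  [with W=4]  = 3
Z = C·W  [with C=3, W=4]  = 12
Y = min(Z, E) + 6  [with Z=12, E=10]  = 16

16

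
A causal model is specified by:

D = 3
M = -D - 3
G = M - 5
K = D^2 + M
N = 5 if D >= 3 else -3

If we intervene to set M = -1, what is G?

The intervention breaks the incoming arrows to M: M = -D - 3 no longer applies, and M = -1.
G = M - 5  [with M=-1]  = -6

-6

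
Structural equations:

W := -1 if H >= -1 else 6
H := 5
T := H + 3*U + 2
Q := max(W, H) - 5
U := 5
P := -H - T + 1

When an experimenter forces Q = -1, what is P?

-26

The intervention breaks the incoming arrows to Q: Q := max(W, H) - 5 no longer applies, and Q = -1.
Since P is not a descendant of the intervened variable, it is unaffected.
T = H + 3*U + 2  [with H=5, U=5]  = 22
P = -H - T + 1  [with H=5, T=22]  = -26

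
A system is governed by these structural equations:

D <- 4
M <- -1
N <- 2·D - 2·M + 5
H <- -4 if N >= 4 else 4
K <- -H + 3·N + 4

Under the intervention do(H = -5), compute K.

54

Intervening sets H = -5 and removes its equation (H <- -4 if N >= 4 else 4).
N = 2·D - 2·M + 5  [with D=4, M=-1]  = 15
K = -H + 3·N + 4  [with H=-5, N=15]  = 54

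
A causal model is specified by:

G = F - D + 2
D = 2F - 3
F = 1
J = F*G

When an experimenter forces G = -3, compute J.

The intervention breaks the incoming arrows to G: G = F - D + 2 no longer applies, and G = -3.
J = F*G  [with F=1, G=-3]  = -3

-3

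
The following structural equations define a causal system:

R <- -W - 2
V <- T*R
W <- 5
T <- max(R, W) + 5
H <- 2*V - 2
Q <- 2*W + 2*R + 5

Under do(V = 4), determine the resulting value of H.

Intervening sets V = 4 and removes its equation (V <- T*R).
H = 2*V - 2  [with V=4]  = 6

6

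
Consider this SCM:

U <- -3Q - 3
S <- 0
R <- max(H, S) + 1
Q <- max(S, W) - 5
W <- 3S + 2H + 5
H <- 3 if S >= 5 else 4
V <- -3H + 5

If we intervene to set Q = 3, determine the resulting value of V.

-7

Intervening sets Q = 3 and removes its equation (Q <- max(S, W) - 5).
No directed path runs from Q to V, so V keeps its natural value.
H = 3 if S >= 5 else 4  [with S=0]  = 4
V = -3H + 5  [with H=4]  = -7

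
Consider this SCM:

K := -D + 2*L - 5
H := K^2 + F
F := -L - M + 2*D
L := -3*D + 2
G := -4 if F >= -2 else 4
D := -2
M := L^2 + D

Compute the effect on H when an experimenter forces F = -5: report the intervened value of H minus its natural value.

69

The intervention breaks the incoming arrows to F: F := -L - M + 2*D no longer applies, and F = -5.
L = -3*D + 2  [with D=-2]  = 8
K = -D + 2*L - 5  [with D=-2, L=8]  = 13
H = K^2 + F  [with K=13, F=-5]  = 164
Without intervention: L = -3*D + 2  [with D=-2]  = 8; M = L^2 + D  [with L=8, D=-2]  = 62; F = -L - M + 2*D  [with L=8, M=62, D=-2]  = -74; K = -D + 2*L - 5  [with D=-2, L=8]  = 13; H = K^2 + F  [with K=13, F=-74]  = 95.
Change = 164 − 95 = 69.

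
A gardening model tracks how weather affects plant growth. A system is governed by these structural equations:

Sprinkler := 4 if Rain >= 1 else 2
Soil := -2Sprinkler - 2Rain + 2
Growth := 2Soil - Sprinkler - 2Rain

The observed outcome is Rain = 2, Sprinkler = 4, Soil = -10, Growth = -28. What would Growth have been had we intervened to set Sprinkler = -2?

2

Under do(Sprinkler=-2), the mechanism Sprinkler := 4 if Rain >= 1 else 2 is discarded; Sprinkler is fixed at -2.
Soil = -2Sprinkler - 2Rain + 2  [with Sprinkler=-2, Rain=2]  = 2
Growth = 2Soil - Sprinkler - 2Rain  [with Soil=2, Sprinkler=-2, Rain=2]  = 2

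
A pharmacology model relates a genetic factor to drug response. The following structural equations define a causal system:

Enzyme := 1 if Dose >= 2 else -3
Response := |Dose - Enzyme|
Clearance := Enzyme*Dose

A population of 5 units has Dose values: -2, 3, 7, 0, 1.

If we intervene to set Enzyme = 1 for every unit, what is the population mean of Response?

The intervention sets Enzyme=1 in all 5 units regardless of Dose. Recomputing Response per unit gives 3, 2, 6, 1, 0; average 2.4.

2.4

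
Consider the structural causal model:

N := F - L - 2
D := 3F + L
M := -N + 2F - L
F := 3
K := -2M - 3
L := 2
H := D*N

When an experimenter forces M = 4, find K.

Under do(M=4), the mechanism M := -N + 2F - L is discarded; M is fixed at 4.
K = -2M - 3  [with M=4]  = -11

-11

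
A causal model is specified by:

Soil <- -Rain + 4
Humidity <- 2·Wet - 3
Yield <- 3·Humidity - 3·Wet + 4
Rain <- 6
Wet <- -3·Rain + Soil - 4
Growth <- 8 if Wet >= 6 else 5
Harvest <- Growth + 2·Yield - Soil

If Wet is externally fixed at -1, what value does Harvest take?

The intervention breaks the incoming arrows to Wet: Wet <- -3·Rain + Soil - 4 no longer applies, and Wet = -1.
Soil = -Rain + 4  [with Rain=6]  = -2
Growth = 8 if Wet >= 6 else 5  [with Wet=-1]  = 5
Humidity = 2·Wet - 3  [with Wet=-1]  = -5
Yield = 3·Humidity - 3·Wet + 4  [with Humidity=-5, Wet=-1]  = -8
Harvest = Growth + 2·Yield - Soil  [with Growth=5, Yield=-8, Soil=-2]  = -9

-9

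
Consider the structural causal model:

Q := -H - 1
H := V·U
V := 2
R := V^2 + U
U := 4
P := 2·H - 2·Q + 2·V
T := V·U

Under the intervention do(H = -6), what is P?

The intervention breaks the incoming arrows to H: H := V·U no longer applies, and H = -6.
Q = -H - 1  [with H=-6]  = 5
P = 2·H - 2·Q + 2·V  [with H=-6, Q=5, V=2]  = -18

-18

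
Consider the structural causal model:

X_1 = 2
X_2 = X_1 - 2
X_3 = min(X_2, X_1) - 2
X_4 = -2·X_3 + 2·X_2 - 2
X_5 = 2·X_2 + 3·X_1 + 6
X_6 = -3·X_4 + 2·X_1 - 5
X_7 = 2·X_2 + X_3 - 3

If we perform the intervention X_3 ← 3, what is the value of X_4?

-8

The intervention breaks the incoming arrows to X_3: X_3 = min(X_2, X_1) - 2 no longer applies, and X_3 = 3.
X_2 = X_1 - 2  [with X_1=2]  = 0
X_4 = -2·X_3 + 2·X_2 - 2  [with X_3=3, X_2=0]  = -8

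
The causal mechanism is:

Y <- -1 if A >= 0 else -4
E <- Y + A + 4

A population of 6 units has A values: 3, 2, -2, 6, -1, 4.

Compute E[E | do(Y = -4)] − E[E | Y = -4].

The intervention sets Y=-4 in all 6 units regardless of A. Recomputing E per unit gives 3, 2, -2, 6, -1, 4; average 2.
Conditioning on Y=-4 selects the 2 unit(s) with A ∈ {-2, -1}. Their E values: -2, -1. Mean = -1.5.
Difference = 2 − (-1.5) = 3.5.

3.5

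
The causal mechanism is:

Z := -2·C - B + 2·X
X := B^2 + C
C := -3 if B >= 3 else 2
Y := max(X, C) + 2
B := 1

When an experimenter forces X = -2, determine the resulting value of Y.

4

do(X=-2) replaces the equation X := B^2 + C with the constant X = -2.
C = -3 if B >= 3 else 2  [with B=1]  = 2
Y = max(X, C) + 2  [with X=-2, C=2]  = 4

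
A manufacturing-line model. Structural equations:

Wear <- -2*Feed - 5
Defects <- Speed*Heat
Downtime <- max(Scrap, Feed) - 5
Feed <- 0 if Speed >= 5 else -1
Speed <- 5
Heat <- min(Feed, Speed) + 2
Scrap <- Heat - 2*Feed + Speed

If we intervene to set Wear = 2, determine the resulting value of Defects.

Intervening sets Wear = 2 and removes its equation (Wear <- -2*Feed - 5).
No directed path runs from Wear to Defects, so Defects keeps its natural value.
Feed = 0 if Speed >= 5 else -1  [with Speed=5]  = 0
Heat = min(Feed, Speed) + 2  [with Feed=0, Speed=5]  = 2
Defects = Speed*Heat  [with Speed=5, Heat=2]  = 10

10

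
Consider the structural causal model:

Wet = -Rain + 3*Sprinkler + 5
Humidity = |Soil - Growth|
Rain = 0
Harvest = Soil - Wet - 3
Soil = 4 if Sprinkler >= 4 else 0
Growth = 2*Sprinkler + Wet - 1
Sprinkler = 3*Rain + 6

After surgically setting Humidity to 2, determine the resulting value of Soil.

do(Humidity=2) replaces the equation Humidity = |Soil - Growth| with the constant Humidity = 2.
Soil is not downstream of the intervention, so its value is determined by the original equations.
Sprinkler = 3*Rain + 6  [with Rain=0]  = 6
Soil = 4 if Sprinkler >= 4 else 0  [with Sprinkler=6]  = 4

4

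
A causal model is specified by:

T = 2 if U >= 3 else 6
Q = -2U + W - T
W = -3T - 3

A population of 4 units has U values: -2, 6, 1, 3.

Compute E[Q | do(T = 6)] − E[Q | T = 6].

-5

Under do(T=6), T's equation is replaced by T=6 for every unit. Per-unit Q: -23, -39, -29, -33. Mean = -31.
Conditioning on T=6 selects the 2 unit(s) with U ∈ {-2, 1}. Their Q values: -23, -29. Mean = -26.
Difference = -31 − (-26) = -5.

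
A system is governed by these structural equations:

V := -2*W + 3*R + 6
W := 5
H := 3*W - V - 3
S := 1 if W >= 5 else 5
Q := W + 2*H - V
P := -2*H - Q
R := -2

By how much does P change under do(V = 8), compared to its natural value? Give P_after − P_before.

The intervention breaks the incoming arrows to V: V := -2*W + 3*R + 6 no longer applies, and V = 8.
H = 3*W - V - 3  [with W=5, V=8]  = 4
Q = W + 2*H - V  [with W=5, H=4, V=8]  = 5
P = -2*H - Q  [with H=4, Q=5]  = -13
Without intervention: V = -2*W + 3*R + 6  [with W=5, R=-2]  = -10; H = 3*W - V - 3  [with W=5, V=-10]  = 22; Q = W + 2*H - V  [with W=5, H=22, V=-10]  = 59; P = -2*H - Q  [with H=22, Q=59]  = -103.
Change = -13 − (-103) = 90.

90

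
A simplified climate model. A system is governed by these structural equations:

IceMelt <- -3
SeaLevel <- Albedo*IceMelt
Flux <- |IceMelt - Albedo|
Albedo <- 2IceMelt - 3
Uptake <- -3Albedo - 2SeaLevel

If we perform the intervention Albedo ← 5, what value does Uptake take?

15

do(Albedo=5) replaces the equation Albedo <- 2IceMelt - 3 with the constant Albedo = 5.
SeaLevel = Albedo*IceMelt  [with Albedo=5, IceMelt=-3]  = -15
Uptake = -3Albedo - 2SeaLevel  [with Albedo=5, SeaLevel=-15]  = 15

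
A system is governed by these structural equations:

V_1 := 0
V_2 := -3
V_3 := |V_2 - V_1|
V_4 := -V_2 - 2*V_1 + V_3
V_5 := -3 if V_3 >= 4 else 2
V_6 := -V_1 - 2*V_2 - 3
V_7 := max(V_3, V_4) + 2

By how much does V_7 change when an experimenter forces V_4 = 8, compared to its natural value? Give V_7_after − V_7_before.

The intervention breaks the incoming arrows to V_4: V_4 := -V_2 - 2*V_1 + V_3 no longer applies, and V_4 = 8.
V_3 = |V_2 - V_1|  [with V_2=-3, V_1=0]  = 3
V_7 = max(V_3, V_4) + 2  [with V_3=3, V_4=8]  = 10
Without intervention: V_3 = |V_2 - V_1|  [with V_2=-3, V_1=0]  = 3; V_4 = -V_2 - 2*V_1 + V_3  [with V_2=-3, V_1=0, V_3=3]  = 6; V_7 = max(V_3, V_4) + 2  [with V_3=3, V_4=6]  = 8.
Change = 10 − 8 = 2.

2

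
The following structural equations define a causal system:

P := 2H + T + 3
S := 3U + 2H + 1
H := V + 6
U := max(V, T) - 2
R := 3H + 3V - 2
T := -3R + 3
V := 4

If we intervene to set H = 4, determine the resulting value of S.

Under do(H=4), the mechanism H := V + 6 is discarded; H is fixed at 4.
R = 3H + 3V - 2  [with H=4, V=4]  = 22
T = -3R + 3  [with R=22]  = -63
U = max(V, T) - 2  [with V=4, T=-63]  = 2
S = 3U + 2H + 1  [with U=2, H=4]  = 15

15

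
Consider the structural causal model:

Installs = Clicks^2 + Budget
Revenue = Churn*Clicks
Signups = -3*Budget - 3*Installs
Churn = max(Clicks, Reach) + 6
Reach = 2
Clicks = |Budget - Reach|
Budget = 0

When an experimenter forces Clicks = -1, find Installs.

1

The intervention breaks the incoming arrows to Clicks: Clicks = |Budget - Reach| no longer applies, and Clicks = -1.
Installs = Clicks^2 + Budget  [with Clicks=-1, Budget=0]  = 1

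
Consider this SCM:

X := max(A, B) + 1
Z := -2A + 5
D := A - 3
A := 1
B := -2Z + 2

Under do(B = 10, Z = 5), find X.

Setting B = 10, Z = 5 by intervention discards those variables' equations.
X = max(A, B) + 1  [with A=1, B=10]  = 11

11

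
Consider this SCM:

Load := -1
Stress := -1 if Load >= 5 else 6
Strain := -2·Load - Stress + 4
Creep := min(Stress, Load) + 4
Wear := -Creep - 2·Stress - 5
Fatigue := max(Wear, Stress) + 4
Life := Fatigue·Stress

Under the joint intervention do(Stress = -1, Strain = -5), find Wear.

-6

Under do(Stress = -1, Strain = -5), each intervened variable's structural equation is replaced by its fixed value.
Creep = min(Stress, Load) + 4  [with Stress=-1, Load=-1]  = 3
Wear = -Creep - 2·Stress - 5  [with Creep=3, Stress=-1]  = -6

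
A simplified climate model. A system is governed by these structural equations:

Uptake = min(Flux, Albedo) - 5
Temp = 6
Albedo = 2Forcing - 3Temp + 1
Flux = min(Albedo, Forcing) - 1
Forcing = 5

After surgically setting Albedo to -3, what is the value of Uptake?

-9

do(Albedo=-3) replaces the equation Albedo = 2Forcing - 3Temp + 1 with the constant Albedo = -3.
Flux = min(Albedo, Forcing) - 1  [with Albedo=-3, Forcing=5]  = -4
Uptake = min(Flux, Albedo) - 5  [with Flux=-4, Albedo=-3]  = -9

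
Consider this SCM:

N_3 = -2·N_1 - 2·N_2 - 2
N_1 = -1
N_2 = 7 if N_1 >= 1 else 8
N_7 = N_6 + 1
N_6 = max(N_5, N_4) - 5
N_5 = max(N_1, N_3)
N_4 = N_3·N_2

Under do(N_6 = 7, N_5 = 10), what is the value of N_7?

Setting N_6 = 7, N_5 = 10 by intervention discards those variables' equations.
N_7 = N_6 + 1  [with N_6=7]  = 8

8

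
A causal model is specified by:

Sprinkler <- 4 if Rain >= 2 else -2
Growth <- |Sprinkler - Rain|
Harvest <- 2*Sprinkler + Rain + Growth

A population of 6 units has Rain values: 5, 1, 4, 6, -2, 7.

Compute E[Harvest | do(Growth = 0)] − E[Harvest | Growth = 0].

Under do(Growth=0), Growth's equation is replaced by Growth=0 for every unit. Per-unit Harvest: 13, -3, 12, 14, -6, 15. Mean = 7.5.
Observing Growth=0 restricts to units where Growth's equation naturally yields 0: Rain ∈ {4, -2}. In that subpopulation Harvest = 12, -6, mean 3.
Difference = 7.5 − 3 = 4.5.

4.5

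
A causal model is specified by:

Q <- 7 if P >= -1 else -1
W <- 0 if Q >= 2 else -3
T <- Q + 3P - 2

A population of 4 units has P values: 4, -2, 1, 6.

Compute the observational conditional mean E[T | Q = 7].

Conditioning on Q=7 selects the 3 unit(s) with P ∈ {4, 1, 6}. Their T values: 17, 8, 23. Mean = 16.

16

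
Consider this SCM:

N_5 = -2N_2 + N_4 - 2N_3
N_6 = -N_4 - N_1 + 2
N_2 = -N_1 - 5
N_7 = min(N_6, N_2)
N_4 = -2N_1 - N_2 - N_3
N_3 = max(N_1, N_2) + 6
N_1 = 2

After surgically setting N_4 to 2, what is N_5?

Intervening sets N_4 = 2 and removes its equation (N_4 = -2N_1 - N_2 - N_3).
N_2 = -N_1 - 5  [with N_1=2]  = -7
N_3 = max(N_1, N_2) + 6  [with N_1=2, N_2=-7]  = 8
N_5 = -2N_2 + N_4 - 2N_3  [with N_2=-7, N_4=2, N_3=8]  = 0

0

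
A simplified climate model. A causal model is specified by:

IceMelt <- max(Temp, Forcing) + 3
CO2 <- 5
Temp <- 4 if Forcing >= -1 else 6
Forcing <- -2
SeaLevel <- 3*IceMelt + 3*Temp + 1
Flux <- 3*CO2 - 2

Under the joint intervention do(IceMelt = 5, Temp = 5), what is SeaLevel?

The joint intervention fixes IceMelt = 5, Temp = 5, removing each variable's own equation.
SeaLevel = 3*IceMelt + 3*Temp + 1  [with IceMelt=5, Temp=5]  = 31

31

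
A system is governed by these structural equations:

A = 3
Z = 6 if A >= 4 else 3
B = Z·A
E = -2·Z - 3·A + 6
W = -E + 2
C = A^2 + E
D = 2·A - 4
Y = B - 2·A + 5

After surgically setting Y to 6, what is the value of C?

The intervention breaks the incoming arrows to Y: Y = B - 2·A + 5 no longer applies, and Y = 6.
C is not downstream of the intervention, so its value is determined by the original equations.
Z = 6 if A >= 4 else 3  [with A=3]  = 3
E = -2·Z - 3·A + 6  [with Z=3, A=3]  = -9
C = A^2 + E  [with A=3, E=-9]  = 0

0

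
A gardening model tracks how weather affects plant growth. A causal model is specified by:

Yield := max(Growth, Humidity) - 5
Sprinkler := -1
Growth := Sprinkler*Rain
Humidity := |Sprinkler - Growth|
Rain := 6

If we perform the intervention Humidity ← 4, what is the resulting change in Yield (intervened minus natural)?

-1

Intervening sets Humidity = 4 and removes its equation (Humidity := |Sprinkler - Growth|).
Growth = Sprinkler*Rain  [with Sprinkler=-1, Rain=6]  = -6
Yield = max(Growth, Humidity) - 5  [with Growth=-6, Humidity=4]  = -1
Without intervention: Growth = Sprinkler*Rain  [with Sprinkler=-1, Rain=6]  = -6; Humidity = |Sprinkler - Growth|  [with Sprinkler=-1, Growth=-6]  = 5; Yield = max(Growth, Humidity) - 5  [with Growth=-6, Humidity=5]  = 0.
Change = -1 − 0 = -1.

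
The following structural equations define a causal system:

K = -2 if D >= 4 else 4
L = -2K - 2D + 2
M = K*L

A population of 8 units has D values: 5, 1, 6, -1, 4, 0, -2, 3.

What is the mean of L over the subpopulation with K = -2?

-4

Conditioning on K=-2 selects the 3 unit(s) with D ∈ {5, 6, 4}. Their L values: -4, -6, -2. Mean = -4.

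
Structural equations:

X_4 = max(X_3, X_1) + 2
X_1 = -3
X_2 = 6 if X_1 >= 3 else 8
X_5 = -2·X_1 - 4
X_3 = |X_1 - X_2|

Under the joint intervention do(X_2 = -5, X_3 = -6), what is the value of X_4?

Setting X_2 = -5, X_3 = -6 by intervention discards those variables' equations.
X_4 = max(X_3, X_1) + 2  [with X_3=-6, X_1=-3]  = -1

-1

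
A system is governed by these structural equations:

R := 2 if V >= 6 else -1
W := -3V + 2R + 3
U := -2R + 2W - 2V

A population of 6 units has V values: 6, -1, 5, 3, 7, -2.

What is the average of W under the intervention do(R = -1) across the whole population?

-8

Every unit gets R=-1 under the intervention. W values become -17, 4, -14, -8, -20, 7; E[W|do(R=-1)] = -8.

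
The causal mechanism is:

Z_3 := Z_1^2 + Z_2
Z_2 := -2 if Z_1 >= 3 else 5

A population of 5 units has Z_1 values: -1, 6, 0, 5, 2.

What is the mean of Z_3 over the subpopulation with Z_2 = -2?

28.5

Conditioning on Z_2=-2 selects the 2 unit(s) with Z_1 ∈ {6, 5}. Their Z_3 values: 34, 23. Mean = 28.5.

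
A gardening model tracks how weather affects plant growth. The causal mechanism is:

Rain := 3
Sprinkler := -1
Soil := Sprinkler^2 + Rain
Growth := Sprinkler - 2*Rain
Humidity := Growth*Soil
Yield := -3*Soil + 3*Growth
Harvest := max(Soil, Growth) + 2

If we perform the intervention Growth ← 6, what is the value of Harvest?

8

The intervention breaks the incoming arrows to Growth: Growth := Sprinkler - 2*Rain no longer applies, and Growth = 6.
Soil = Sprinkler^2 + Rain  [with Sprinkler=-1, Rain=3]  = 4
Harvest = max(Soil, Growth) + 2  [with Soil=4, Growth=6]  = 8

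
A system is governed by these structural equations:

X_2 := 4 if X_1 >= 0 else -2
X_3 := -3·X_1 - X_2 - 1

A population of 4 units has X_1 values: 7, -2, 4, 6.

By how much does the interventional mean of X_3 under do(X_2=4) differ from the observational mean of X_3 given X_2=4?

Under do(X_2=4), X_2's equation is replaced by X_2=4 for every unit. Per-unit X_3: -26, 1, -17, -23. Mean = -16.25.
Conditioning on X_2=4 selects the 3 unit(s) with X_1 ∈ {7, 4, 6}. Their X_3 values: -26, -17, -23. Mean = -22.
Difference = -16.25 − (-22) = 5.75.

5.75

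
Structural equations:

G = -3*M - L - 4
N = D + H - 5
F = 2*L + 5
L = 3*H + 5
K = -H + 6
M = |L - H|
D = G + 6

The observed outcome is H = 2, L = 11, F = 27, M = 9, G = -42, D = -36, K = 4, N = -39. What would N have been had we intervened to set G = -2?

do(G=-2) replaces the equation G = -3*M - L - 4 with the constant G = -2.
D = G + 6  [with G=-2]  = 4
N = D + H - 5  [with D=4, H=2]  = 1

1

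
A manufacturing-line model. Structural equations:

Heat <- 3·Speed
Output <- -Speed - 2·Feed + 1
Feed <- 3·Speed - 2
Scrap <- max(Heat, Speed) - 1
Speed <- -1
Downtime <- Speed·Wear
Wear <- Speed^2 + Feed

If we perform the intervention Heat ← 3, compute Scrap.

do(Heat=3) replaces the equation Heat <- 3·Speed with the constant Heat = 3.
Scrap = max(Heat, Speed) - 1  [with Heat=3, Speed=-1]  = 2

2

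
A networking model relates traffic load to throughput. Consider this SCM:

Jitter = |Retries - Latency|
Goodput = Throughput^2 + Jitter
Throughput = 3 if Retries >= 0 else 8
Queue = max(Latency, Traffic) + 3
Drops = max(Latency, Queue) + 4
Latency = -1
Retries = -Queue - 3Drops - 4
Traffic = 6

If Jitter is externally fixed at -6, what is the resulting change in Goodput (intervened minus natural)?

Intervening sets Jitter = -6 and removes its equation (Jitter = |Retries - Latency|).
Queue = max(Latency, Traffic) + 3  [with Latency=-1, Traffic=6]  = 9
Drops = max(Latency, Queue) + 4  [with Latency=-1, Queue=9]  = 13
Retries = -Queue - 3Drops - 4  [with Queue=9, Drops=13]  = -52
Throughput = 3 if Retries >= 0 else 8  [with Retries=-52]  = 8
Goodput = Throughput^2 + Jitter  [with Throughput=8, Jitter=-6]  = 58
Without intervention: Queue = max(Latency, Traffic) + 3  [with Latency=-1, Traffic=6]  = 9; Drops = max(Latency, Queue) + 4  [with Latency=-1, Queue=9]  = 13; Retries = -Queue - 3Drops - 4  [with Queue=9, Drops=13]  = -52; Jitter = |Retries - Latency|  [with Retries=-52, Latency=-1]  = 51; Throughput = 3 if Retries >= 0 else 8  [with Retries=-52]  = 8; Goodput = Throughput^2 + Jitter  [with Throughput=8, Jitter=51]  = 115.
Change = 58 − 115 = -57.

-57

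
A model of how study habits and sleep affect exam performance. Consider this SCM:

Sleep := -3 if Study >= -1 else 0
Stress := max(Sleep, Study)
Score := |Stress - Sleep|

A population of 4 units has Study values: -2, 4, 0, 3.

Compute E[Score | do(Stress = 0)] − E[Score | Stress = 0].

Every unit gets Stress=0 under the intervention. Score values become 0, 3, 3, 3; E[Score|do(Stress=0)] = 2.25.
Observing Stress=0 restricts to units where Stress's equation naturally yields 0: Study ∈ {-2, 0}. In that subpopulation Score = 0, 3, mean 1.5.
Difference = 2.25 − 1.5 = 0.75.

0.75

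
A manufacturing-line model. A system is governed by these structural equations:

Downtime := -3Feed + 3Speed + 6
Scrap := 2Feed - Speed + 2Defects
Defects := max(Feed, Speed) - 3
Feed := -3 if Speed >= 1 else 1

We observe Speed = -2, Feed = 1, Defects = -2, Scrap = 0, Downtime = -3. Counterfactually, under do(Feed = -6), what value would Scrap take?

Under do(Feed=-6), the mechanism Feed := -3 if Speed >= 1 else 1 is discarded; Feed is fixed at -6.
Defects = max(Feed, Speed) - 3  [with Feed=-6, Speed=-2]  = -5
Scrap = 2Feed - Speed + 2Defects  [with Feed=-6, Speed=-2, Defects=-5]  = -20

-20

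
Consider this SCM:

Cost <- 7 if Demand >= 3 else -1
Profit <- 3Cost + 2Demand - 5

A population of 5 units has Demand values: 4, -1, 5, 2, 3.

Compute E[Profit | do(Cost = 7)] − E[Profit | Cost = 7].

-2.8

do(Cost=7) breaks Cost's dependence on Demand. With Cost=7 fixed, Profit across the units is 24, 14, 26, 20, 22, mean 21.2.
Conditioning on Cost=7 selects the 3 unit(s) with Demand ∈ {4, 5, 3}. Their Profit values: 24, 26, 22. Mean = 24.
Difference = 21.2 − 24 = -2.8.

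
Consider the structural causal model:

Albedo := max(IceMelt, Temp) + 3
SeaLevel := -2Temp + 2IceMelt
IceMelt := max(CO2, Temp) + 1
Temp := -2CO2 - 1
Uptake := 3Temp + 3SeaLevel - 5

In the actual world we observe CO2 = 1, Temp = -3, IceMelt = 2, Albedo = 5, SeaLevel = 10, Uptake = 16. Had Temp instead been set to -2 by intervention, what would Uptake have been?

13

Under do(Temp=-2), the mechanism Temp := -2CO2 - 1 is discarded; Temp is fixed at -2.
IceMelt = max(CO2, Temp) + 1  [with CO2=1, Temp=-2]  = 2
SeaLevel = -2Temp + 2IceMelt  [with Temp=-2, IceMelt=2]  = 8
Uptake = 3Temp + 3SeaLevel - 5  [with Temp=-2, SeaLevel=8]  = 13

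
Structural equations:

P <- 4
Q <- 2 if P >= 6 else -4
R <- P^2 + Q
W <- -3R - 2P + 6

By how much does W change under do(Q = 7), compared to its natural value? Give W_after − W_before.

Under do(Q=7), the mechanism Q <- 2 if P >= 6 else -4 is discarded; Q is fixed at 7.
R = P^2 + Q  [with P=4, Q=7]  = 23
W = -3R - 2P + 6  [with R=23, P=4]  = -71
Without intervention: Q = 2 if P >= 6 else -4  [with P=4]  = -4; R = P^2 + Q  [with P=4, Q=-4]  = 12; W = -3R - 2P + 6  [with R=12, P=4]  = -38.
Change = -71 − (-38) = -33.

-33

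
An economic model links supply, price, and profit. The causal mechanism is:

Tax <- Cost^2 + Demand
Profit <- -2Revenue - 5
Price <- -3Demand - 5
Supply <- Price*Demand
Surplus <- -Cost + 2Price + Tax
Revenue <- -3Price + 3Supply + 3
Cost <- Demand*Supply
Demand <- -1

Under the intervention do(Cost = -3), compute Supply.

Under do(Cost=-3), the mechanism Cost <- Demand*Supply is discarded; Cost is fixed at -3.
Since Supply is not a descendant of the intervened variable, it is unaffected.
Price = -3Demand - 5  [with Demand=-1]  = -2
Supply = Price*Demand  [with Price=-2, Demand=-1]  = 2

2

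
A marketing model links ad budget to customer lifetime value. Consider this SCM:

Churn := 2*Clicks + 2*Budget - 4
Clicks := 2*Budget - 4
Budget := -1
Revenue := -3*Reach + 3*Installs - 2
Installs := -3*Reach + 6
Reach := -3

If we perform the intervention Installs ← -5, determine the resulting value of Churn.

-18

Intervening sets Installs = -5 and removes its equation (Installs := -3*Reach + 6).
No directed path runs from Installs to Churn, so Churn keeps its natural value.
Clicks = 2*Budget - 4  [with Budget=-1]  = -6
Churn = 2*Clicks + 2*Budget - 4  [with Clicks=-6, Budget=-1]  = -18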